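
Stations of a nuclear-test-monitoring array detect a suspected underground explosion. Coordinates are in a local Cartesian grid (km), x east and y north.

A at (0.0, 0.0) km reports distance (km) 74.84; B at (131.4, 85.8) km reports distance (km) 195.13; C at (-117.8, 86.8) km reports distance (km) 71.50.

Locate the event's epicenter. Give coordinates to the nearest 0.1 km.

-59.5 km east, 45.4 km north

Circle about each station: x² + y² = 74.84²; (x − 131.4)² + (y − 85.8)² = 195.13²; (x + 117.8)² + (y − 86.8)² = 71.50².
Subtracting the A equation from the B and C equations removes the quadratic terms:
262.8 x + 171.6 y = -7847.09
-235.6 x + 173.6 y = 21899.86
Solving the 2×2 system: x ≈ -59.5, y ≈ 45.4 km.
Check against A (with the unrounded x, y): √(x²+y²) = 74.84 ≈ 74.84 km. ✓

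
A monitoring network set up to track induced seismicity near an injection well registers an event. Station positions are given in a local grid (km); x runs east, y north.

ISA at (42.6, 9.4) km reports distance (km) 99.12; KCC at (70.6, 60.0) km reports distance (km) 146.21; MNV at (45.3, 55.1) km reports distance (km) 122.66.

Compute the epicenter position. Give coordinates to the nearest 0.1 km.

-52.3 km east, -19.2 km north

Circle about each station: (x − 42.6)² + (y − 9.4)² = 99.12²; (x − 70.6)² + (y − 60.0)² = 146.21²; (x − 45.3)² + (y − 55.1)² = 122.66².
Subtracting the ISA equation from the KCC and MNV equations removes the quadratic terms:
56.0 x + 101.2 y = -4871.35
5.4 x + 91.4 y = -2035.72
Solving the 2×2 system: x ≈ -52.3, y ≈ -19.2 km.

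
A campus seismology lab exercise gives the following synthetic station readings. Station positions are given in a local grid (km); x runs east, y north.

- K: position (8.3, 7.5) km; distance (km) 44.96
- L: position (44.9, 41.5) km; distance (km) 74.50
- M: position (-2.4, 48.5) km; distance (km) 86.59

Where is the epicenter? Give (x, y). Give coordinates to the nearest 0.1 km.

Circle about each station: (x − 8.3)² + (y − 7.5)² = 44.96²; (x − 44.9)² + (y − 41.5)² = 74.50²; (x + 2.4)² + (y − 48.5)² = 86.59².
Subtracting pairs of circle equations eliminates x²+y² and gives linear equations (the radical axes):
73.2 x + 68.0 y = 84.27
-21.4 x + 82.0 y = -3243.56
Solving the 2×2 system: x ≈ 30.5, y ≈ -31.6 km.

30.5 km east, -31.6 km north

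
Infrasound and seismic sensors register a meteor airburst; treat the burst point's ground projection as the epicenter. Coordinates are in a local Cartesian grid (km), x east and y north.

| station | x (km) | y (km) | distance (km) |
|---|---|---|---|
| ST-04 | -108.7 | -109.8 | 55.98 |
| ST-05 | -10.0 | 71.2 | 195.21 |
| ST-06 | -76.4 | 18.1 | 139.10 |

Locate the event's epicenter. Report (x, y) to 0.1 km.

(-53.5, -119.1)

Circle about each station: (x + 108.7)² + (y + 109.8)² = 55.98²; (x + 10.0)² + (y − 71.2)² = 195.21²; (x + 76.4)² + (y − 18.1)² = 139.10².
Subtracting pairs of circle equations eliminates x²+y² and gives linear equations (the radical axes):
197.4 x + 362.0 y = -53675.47
64.6 x + 255.8 y = -33922.21
Solving the 2×2 system: x ≈ -53.5, y ≈ -119.1 km.
Check against ST-04 (with the unrounded x, y): √((x + 108.7)²+(y + 109.8)²) = 55.98 ≈ 55.98 km. ✓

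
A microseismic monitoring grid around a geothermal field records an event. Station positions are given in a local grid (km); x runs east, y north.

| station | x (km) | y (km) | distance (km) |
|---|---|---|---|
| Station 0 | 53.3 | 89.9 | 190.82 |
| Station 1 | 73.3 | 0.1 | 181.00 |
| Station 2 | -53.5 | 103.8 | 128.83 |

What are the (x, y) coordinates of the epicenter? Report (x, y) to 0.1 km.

Circle about each station: (x − 53.3)² + (y − 89.9)² = 190.82²; (x − 73.3)² + (y − 0.1)² = 181.00²; (x + 53.5)² + (y − 103.8)² = 128.83².
Subtracting pairs of circle equations eliminates x²+y² and gives linear equations (the radical axes):
40.0 x − 179.6 y = -1898.73
-213.6 x + 27.8 y = 22528.89
Solving the 2×2 system: x ≈ -107.2, y ≈ -13.3 km.
Check against Station 0 (with the unrounded x, y): √((x − 53.3)²+(y − 89.9)²) = 190.82 ≈ 190.82 km. ✓

(-107.2, -13.3)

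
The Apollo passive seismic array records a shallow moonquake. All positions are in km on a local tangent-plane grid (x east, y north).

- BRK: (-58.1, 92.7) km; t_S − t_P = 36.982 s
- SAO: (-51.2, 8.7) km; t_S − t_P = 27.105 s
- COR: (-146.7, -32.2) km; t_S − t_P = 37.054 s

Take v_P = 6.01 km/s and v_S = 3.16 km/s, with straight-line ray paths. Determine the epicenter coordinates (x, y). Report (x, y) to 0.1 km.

Distance from S−P lag: d = Δt · v_P v_S / (v_P − v_S) = Δt · (6.01·3.16)/(6.01−3.16) ≈ 6.6637·Δt.
So d_BRK = 246.44, d_SAO = 180.62, d_COR = 246.92 km.
Circle about each station: (x + 58.1)² + (y − 92.7)² = 246.44²; (x + 51.2)² + (y − 8.7)² = 180.62²; (x + 146.7)² + (y + 32.2)² = 246.92².
Subtracting the BRK equation from the SAO and COR equations removes the quadratic terms:
13.8 x − 168.0 y = 18837.32
-177.2 x − 249.8 y = 10352.02
Solving the 2×2 system: x ≈ 89.3, y ≈ -104.8 km.

x ≈ 89.3 km, y ≈ -104.8 km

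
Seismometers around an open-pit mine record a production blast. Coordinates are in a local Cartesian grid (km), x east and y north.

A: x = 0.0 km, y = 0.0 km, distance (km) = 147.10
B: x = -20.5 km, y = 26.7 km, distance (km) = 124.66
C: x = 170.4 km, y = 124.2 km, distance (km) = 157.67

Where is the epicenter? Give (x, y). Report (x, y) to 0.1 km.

14.3 km east, 146.4 km north

Circle about each station: x² + y² = 147.10²; (x + 20.5)² + (y − 26.7)² = 124.66²; (x − 170.4)² + (y − 124.2)² = 157.67².
Subtracting pairs of circle equations eliminates x²+y² and gives linear equations (the radical axes):
-41.0 x + 53.4 y = 7231.43
340.8 x + 248.4 y = 41240.38
Solving the 2×2 system: x ≈ 14.3, y ≈ 146.4 km.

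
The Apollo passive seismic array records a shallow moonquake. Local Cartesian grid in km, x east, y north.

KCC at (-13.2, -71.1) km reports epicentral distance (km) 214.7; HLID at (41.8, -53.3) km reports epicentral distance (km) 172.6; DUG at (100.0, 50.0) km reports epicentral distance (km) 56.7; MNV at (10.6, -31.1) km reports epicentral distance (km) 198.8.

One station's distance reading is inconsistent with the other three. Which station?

MNV

Solve using three stations at a time. Using KCC, HLID, DUG (subtract circle equations pairwise → linear system) gives (x, y) ≈ (108.1, 106.0).
Distances from that point to each station vs reported:
  KCC: calculated 214.7 vs reported 214.7 → residual 0.0 km
  HLID: calculated 172.6 vs reported 172.6 → residual 0.0 km
  DUG: calculated 56.6 vs reported 56.7 → residual 0.1 km
  MNV: calculated 168.3 vs reported 198.8 → residual 30.5 km
KCC, HLID, DUG are mutually consistent (residuals ≈ 0); MNV is off by 30.5 km.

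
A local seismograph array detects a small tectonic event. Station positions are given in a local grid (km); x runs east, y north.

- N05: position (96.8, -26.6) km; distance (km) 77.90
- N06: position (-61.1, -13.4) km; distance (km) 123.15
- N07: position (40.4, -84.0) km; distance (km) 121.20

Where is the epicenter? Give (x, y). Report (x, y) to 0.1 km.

51.4 km east, 36.7 km north

Circle about each station: (x − 96.8)² + (y + 26.6)² = 77.90²; (x + 61.1)² + (y + 13.4)² = 123.15²; (x − 40.4)² + (y + 84.0)² = 121.20².
Subtracting the N05 equation from the N06 and N07 equations removes the quadratic terms:
-315.8 x + 26.4 y = -15262.54
-112.8 x − 114.8 y = -10010.67
Solving the 2×2 system: x ≈ 51.4, y ≈ 36.7 km.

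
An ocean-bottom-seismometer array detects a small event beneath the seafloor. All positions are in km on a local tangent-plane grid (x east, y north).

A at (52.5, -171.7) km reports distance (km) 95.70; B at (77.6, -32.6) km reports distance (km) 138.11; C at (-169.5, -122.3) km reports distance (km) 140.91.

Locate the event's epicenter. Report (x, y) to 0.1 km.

Circle about each station: (x − 52.5)² + (y + 171.7)² = 95.70²; (x − 77.6)² + (y + 32.6)² = 138.11²; (x + 169.5)² + (y + 122.3)² = 140.91².
Subtracting pairs of circle equations eliminates x²+y² and gives linear equations (the radical axes):
50.2 x + 278.2 y = -35068.50
-444.0 x + 98.8 y = 753.26
Solving the 2×2 system: x ≈ -28.6, y ≈ -120.9 km.
Check against A (with the unrounded x, y): √((x − 52.5)²+(y + 171.7)²) = 95.70 ≈ 95.70 km. ✓

(-28.6, -120.9)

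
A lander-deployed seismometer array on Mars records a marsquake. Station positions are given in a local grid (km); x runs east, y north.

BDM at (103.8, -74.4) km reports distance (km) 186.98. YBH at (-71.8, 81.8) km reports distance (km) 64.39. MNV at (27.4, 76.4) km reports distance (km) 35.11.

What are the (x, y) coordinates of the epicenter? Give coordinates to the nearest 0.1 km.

Circle about each station: (x − 103.8)² + (y + 74.4)² = 186.98²; (x + 71.8)² + (y − 81.8)² = 64.39²; (x − 27.4)² + (y − 76.4)² = 35.11².
Subtracting the BDM equation from the YBH and MNV equations removes the quadratic terms:
-351.2 x + 312.4 y = 26352.13
-152.8 x + 301.6 y = 24006.73
Solving the 2×2 system: x ≈ -7.7, y ≈ 75.7 km.
Check against BDM (with the unrounded x, y): √((x − 103.8)²+(y + 74.4)²) = 186.98 ≈ 186.98 km. ✓

-7.7 km east, 75.7 km north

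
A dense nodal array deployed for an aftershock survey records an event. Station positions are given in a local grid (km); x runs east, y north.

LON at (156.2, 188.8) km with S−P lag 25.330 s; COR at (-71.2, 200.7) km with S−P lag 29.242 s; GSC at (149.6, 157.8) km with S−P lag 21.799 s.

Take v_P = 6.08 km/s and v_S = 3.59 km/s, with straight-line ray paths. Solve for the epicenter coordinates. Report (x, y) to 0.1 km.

67.6 km east, -14.8 km north

Distance from S−P lag: d = Δt · v_P v_S / (v_P − v_S) = Δt · (6.08·3.59)/(6.08−3.59) ≈ 8.7659·Δt.
So d_LON = 222.04, d_COR = 256.33, d_GSC = 191.09 km.
Circle about each station: (x − 156.2)² + (y − 188.8)² = 222.04²; (x + 71.2)² + (y − 200.7)² = 256.33²; (x − 149.6)² + (y − 157.8)² = 191.09².
Subtracting the LON equation from the COR and GSC equations removes the quadratic terms:
-454.8 x + 23.8 y = -31097.26
-13.2 x − 62.0 y = 23.49
Solving the 2×2 system: x ≈ 67.6, y ≈ -14.8 km.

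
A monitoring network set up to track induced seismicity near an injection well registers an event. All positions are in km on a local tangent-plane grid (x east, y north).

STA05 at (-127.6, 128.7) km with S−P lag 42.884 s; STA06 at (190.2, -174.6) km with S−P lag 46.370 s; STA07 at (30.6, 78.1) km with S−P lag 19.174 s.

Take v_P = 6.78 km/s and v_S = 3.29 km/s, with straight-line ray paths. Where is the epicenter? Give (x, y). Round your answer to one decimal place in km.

(146.3, 118.5)

Distance from S−P lag: d = Δt · v_P v_S / (v_P − v_S) = Δt · (6.78·3.29)/(6.78−3.29) ≈ 6.3915·Δt.
So d_STA05 = 274.09, d_STA06 = 296.37, d_STA07 = 122.55 km.
Circle about each station: (x + 127.6)² + (y − 128.7)² = 274.09²; (x − 190.2)² + (y + 174.6)² = 296.37²; (x − 30.6)² + (y − 78.1)² = 122.55².
Subtracting pairs of circle equations eliminates x²+y² and gives linear equations (the radical axes):
635.6 x − 606.6 y = 21105.90
316.4 x − 101.2 y = 34297.35
Solving the 2×2 system: x ≈ 146.3, y ≈ 118.5 km.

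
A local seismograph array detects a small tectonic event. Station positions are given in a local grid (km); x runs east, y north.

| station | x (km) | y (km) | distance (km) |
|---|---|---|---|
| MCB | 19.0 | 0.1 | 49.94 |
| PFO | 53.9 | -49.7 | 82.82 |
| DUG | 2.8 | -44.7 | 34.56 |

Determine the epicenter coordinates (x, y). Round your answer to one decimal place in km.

x ≈ -24.8 km, y ≈ -23.9 km

Circle about each station: (x − 19.0)² + (y − 0.1)² = 49.94²; (x − 53.9)² + (y + 49.7)² = 82.82²; (x − 2.8)² + (y + 44.7)² = 34.56².
Subtracting the MCB equation from the PFO and DUG equations removes the quadratic terms:
69.8 x − 99.6 y = 649.14
-32.4 x − 89.6 y = 2944.53
Solving the 2×2 system: x ≈ -24.8, y ≈ -23.9 km.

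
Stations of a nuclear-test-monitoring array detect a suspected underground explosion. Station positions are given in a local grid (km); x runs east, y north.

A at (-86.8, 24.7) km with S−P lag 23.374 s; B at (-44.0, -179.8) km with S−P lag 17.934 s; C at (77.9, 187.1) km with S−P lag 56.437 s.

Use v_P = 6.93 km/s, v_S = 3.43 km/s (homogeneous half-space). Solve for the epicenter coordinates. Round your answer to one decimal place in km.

-150.5 km east, -120.7 km north

Distance from S−P lag: d = Δt · v_P v_S / (v_P − v_S) = Δt · (6.93·3.43)/(6.93−3.43) ≈ 6.7914·Δt.
So d_A = 158.74, d_B = 121.80, d_C = 383.29 km.
Circle about each station: (x + 86.8)² + (y − 24.7)² = 158.74²; (x + 44.0)² + (y + 179.8)² = 121.80²; (x − 77.9)² + (y − 187.1)² = 383.29².
Subtracting the A equation from the B and C equations removes the quadratic terms:
85.6 x − 409.0 y = 36482.86
329.4 x + 324.8 y = -88782.35
Solving the 2×2 system: x ≈ -150.5, y ≈ -120.7 km.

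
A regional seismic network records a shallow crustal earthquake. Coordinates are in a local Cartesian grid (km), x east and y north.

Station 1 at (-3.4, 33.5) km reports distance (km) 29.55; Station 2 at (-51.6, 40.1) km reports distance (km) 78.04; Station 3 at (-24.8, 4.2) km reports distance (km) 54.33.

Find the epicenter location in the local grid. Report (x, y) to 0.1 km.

Circle about each station: (x + 3.4)² + (y − 33.5)² = 29.55²; (x + 51.6)² + (y − 40.1)² = 78.04²; (x + 24.8)² + (y − 4.2)² = 54.33².
Subtracting pairs of circle equations eliminates x²+y² and gives linear equations (the radical axes):
-96.4 x + 13.2 y = -2080.28
-42.8 x − 58.6 y = -2579.68
Solving the 2×2 system: x ≈ 25.1, y ≈ 25.7 km.

x ≈ 25.1 km, y ≈ 25.7 km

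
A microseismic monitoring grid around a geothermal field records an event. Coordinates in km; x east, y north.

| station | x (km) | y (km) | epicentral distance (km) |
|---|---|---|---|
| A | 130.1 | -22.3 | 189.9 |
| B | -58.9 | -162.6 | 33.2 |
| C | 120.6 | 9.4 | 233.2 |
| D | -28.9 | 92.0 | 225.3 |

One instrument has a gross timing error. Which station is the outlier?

Solve using three stations at a time. Using B, C, D (subtract circle equations pairwise → linear system) gives (x, y) ≈ (-66.2, -130.2).
Distances from that point to each station vs reported:
  A: calculated 224.0 vs reported 189.9 → residual 34.1 km
  B: calculated 33.2 vs reported 33.2 → residual 0.0 km
  C: calculated 233.2 vs reported 233.2 → residual 0.0 km
  D: calculated 225.3 vs reported 225.3 → residual 0.0 km
B, C, D are mutually consistent (residuals ≈ 0); A is off by 34.1 km.

A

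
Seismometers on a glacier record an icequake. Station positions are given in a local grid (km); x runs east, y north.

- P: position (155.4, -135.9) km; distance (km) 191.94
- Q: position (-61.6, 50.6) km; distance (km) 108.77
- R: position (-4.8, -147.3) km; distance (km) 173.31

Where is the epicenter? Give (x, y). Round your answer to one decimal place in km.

x ≈ 42.6 km, y ≈ 19.4 km

Circle about each station: (x − 155.4)² + (y + 135.9)² = 191.94²; (x + 61.6)² + (y − 50.6)² = 108.77²; (x + 4.8)² + (y + 147.3)² = 173.31².
Subtracting pairs of circle equations eliminates x²+y² and gives linear equations (the radical axes):
-434.0 x + 373.0 y = -11253.00
-320.4 x − 22.8 y = -14093.03
Solving the 2×2 system: x ≈ 42.6, y ≈ 19.4 km.
Check against P (with the unrounded x, y): √((x − 155.4)²+(y + 135.9)²) = 191.94 ≈ 191.94 km. ✓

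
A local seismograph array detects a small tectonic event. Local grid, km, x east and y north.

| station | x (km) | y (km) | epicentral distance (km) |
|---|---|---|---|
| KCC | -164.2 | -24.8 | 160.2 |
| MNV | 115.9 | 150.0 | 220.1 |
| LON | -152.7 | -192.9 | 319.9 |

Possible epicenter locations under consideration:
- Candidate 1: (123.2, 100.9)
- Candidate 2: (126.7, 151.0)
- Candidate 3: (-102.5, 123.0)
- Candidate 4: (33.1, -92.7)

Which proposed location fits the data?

Candidate 3

For each candidate, compare |candidate − station| to the reported distance:
Candidate 1: residuals KCC 153.5, MNV 170.5, LON 83.1 → max 170.5 km
Candidate 2: residuals KCC 179.7, MNV 209.3, LON 123.2 → max 209.3 km
Candidate 3: residuals KCC 0.0, MNV 0.0, LON 0.0 → max 0.0 km
Candidate 4: residuals KCC 48.5, MNV 36.3, LON 108.8 → max 108.8 km
Only Candidate 3 has all residuals ≈ 0.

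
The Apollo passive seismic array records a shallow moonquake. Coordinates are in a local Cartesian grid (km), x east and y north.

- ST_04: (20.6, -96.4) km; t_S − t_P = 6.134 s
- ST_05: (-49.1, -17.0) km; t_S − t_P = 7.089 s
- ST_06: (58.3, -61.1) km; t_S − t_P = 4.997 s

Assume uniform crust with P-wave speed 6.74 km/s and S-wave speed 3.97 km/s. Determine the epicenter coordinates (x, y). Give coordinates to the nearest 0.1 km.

Distance from S−P lag: d = Δt · v_P v_S / (v_P − v_S) = Δt · (6.74·3.97)/(6.74−3.97) ≈ 9.6599·Δt.
So d_ST_04 = 59.25, d_ST_05 = 68.48, d_ST_06 = 48.27 km.
Circle about each station: (x − 20.6)² + (y + 96.4)² = 59.25²; (x + 49.1)² + (y + 17.0)² = 68.48²; (x − 58.3)² + (y + 61.1)² = 48.27².
Subtracting the ST_04 equation from the ST_05 and ST_06 equations removes the quadratic terms:
-139.4 x + 158.8 y = -8196.46
75.4 x + 70.6 y = -1404.65
Solving the 2×2 system: x ≈ 16.3, y ≈ -37.3 km.

x ≈ 16.3 km, y ≈ -37.3 km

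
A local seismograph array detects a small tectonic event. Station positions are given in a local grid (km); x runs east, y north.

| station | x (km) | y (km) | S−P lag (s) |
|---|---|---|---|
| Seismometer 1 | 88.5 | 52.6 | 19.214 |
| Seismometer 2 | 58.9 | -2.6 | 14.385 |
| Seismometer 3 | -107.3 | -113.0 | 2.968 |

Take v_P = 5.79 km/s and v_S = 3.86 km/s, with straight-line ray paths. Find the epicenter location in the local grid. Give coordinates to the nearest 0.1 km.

-84.6 km east, -87.2 km north

Distance from S−P lag: d = Δt · v_P v_S / (v_P − v_S) = Δt · (5.79·3.86)/(5.79−3.86) ≈ 11.5800·Δt.
So d_Seismometer 1 = 222.50, d_Seismometer 2 = 166.58, d_Seismometer 3 = 34.37 km.
Circle about each station: (x − 88.5)² + (y − 52.6)² = 222.50²; (x − 58.9)² + (y + 2.6)² = 166.58²; (x + 107.3)² + (y + 113.0)² = 34.37².
Subtracting the Seismometer 1 equation from the Seismometer 2 and Seismometer 3 equations removes the quadratic terms:
-59.2 x − 110.4 y = 14634.31
-391.6 x − 331.2 y = 62008.23
Solving the 2×2 system: x ≈ -84.6, y ≈ -87.2 km.
Check against Seismometer 1 (with the unrounded x, y): √((x − 88.5)²+(y − 52.6)²) = 222.50 ≈ 222.50 km. ✓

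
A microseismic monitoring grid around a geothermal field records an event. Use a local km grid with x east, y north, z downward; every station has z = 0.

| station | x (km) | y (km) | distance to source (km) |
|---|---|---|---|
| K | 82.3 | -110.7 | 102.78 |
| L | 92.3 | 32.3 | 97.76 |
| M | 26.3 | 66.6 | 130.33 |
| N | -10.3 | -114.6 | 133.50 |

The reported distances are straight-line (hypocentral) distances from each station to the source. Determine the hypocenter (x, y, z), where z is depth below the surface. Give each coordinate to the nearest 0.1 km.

Each station gives a sphere (x−x_i)² + (y−y_i)² + z² = d_i² (stations at z=0).
Subtracting the K sphere from L and M: z² cancels, leaving linear equations in x and y:
20.0 x + 286.0 y = -8458.49
-112.0 x + 354.6 y = -20322.71
Solving: x ≈ 71.897, y ≈ -34.603 km (keep extra digits for the depth step; rounded: 71.9, -34.6).
Then from the K sphere: z² = 102.78² − (x − 82.3)² − (y + 110.7)² with x = 71.897, y = -34.603, so z ≈ 68.299 ≈ 68.3 km.
Check against N (with the unrounded solution): distance 133.49 ≈ 133.50 km. ✓

(71.9, -34.6, 68.3)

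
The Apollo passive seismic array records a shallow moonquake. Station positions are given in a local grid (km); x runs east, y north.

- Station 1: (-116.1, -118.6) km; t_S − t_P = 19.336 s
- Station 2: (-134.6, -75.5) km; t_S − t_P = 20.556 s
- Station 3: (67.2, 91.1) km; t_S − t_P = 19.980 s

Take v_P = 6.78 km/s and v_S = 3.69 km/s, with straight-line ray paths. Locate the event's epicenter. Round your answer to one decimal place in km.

Distance from S−P lag: d = Δt · v_P v_S / (v_P − v_S) = Δt · (6.78·3.69)/(6.78−3.69) ≈ 8.0965·Δt.
So d_Station 1 = 156.55, d_Station 2 = 166.43, d_Station 3 = 161.77 km.
Circle about each station: (x + 116.1)² + (y + 118.6)² = 156.55²; (x + 134.6)² + (y + 75.5)² = 166.43²; (x − 67.2)² + (y − 91.1)² = 161.77².
Subtracting the Station 1 equation from the Station 2 and Station 3 equations removes the quadratic terms:
-37.0 x + 86.2 y = -6918.80
366.6 x + 419.4 y = -16391.75
Solving the 2×2 system: x ≈ 31.6, y ≈ -66.7 km.
Check against Station 1 (with the unrounded x, y): √((x + 116.1)²+(y + 118.6)²) = 156.55 ≈ 156.55 km. ✓

x ≈ 31.6 km, y ≈ -66.7 km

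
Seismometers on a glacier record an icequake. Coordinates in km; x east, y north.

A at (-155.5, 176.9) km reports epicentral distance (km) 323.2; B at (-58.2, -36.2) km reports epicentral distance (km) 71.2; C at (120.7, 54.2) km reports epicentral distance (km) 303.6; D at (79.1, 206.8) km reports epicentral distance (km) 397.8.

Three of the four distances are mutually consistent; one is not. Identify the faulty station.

B

Solve using three stations at a time. Using A, C, D (subtract circle equations pairwise → linear system) gives (x, y) ≈ (-110.1, -143.2).
Distances from that point to each station vs reported:
  A: calculated 323.3 vs reported 323.2 → residual 0.1 km
  B: calculated 119.0 vs reported 71.2 → residual 47.8 km
  C: calculated 303.8 vs reported 303.6 → residual 0.2 km
  D: calculated 397.9 vs reported 397.8 → residual 0.1 km
A, C, D are mutually consistent (residuals ≈ 0); B is off by 47.8 km.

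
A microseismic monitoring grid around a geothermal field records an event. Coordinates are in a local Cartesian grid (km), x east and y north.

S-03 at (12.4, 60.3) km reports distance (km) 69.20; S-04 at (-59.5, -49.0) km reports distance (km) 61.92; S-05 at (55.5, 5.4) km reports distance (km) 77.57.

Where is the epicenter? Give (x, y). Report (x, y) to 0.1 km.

Circle about each station: (x − 12.4)² + (y − 60.3)² = 69.20²; (x + 59.5)² + (y + 49.0)² = 61.92²; (x − 55.5)² + (y − 5.4)² = 77.57².
Subtracting pairs of circle equations eliminates x²+y² and gives linear equations (the radical axes):
-143.8 x − 218.6 y = 3105.95
86.2 x − 109.8 y = -1908.90
Solving the 2×2 system: x ≈ -21.9, y ≈ 0.2 km.
Check against S-03 (with the unrounded x, y): √((x − 12.4)²+(y − 60.3)²) = 69.20 ≈ 69.20 km. ✓

(-21.9, 0.2)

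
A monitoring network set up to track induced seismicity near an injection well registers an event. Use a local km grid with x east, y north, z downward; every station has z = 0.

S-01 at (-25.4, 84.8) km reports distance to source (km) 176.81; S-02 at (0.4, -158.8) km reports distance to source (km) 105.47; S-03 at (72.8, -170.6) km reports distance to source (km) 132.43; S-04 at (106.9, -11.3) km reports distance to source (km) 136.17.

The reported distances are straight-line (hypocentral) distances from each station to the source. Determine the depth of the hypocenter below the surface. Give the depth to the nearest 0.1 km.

Each station gives a sphere (x−x_i)² + (y−y_i)² + z² = d_i² (stations at z=0).
Subtracting the S-01 sphere from S-02 and S-03: z² cancels, leaving linear equations in x and y:
51.6 x − 487.2 y = 37519.26
196.4 x − 510.8 y = 40292.07
Solving: x ≈ 6.714, y ≈ -76.299 km (keep extra digits for the depth step; rounded: 6.7, -76.3).
Then from the S-01 sphere: z² = 176.81² − (x + 25.4)² − (y − 84.8)² with x = 6.714, y = -76.299, so z ≈ 65.403 ≈ 65.4 km.
Check against S-04 (with the unrounded solution): distance 136.16 ≈ 136.17 km. ✓

depth ≈ 65.4 km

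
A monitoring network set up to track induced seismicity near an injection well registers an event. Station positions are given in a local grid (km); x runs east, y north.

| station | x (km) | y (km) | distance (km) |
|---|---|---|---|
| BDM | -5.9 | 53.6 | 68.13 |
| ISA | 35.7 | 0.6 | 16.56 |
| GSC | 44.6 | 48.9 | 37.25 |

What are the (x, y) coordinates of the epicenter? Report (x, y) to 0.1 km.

47.9 km east, 11.8 km north

Circle about each station: (x + 5.9)² + (y − 53.6)² = 68.13²; (x − 35.7)² + (y − 0.6)² = 16.56²; (x − 44.6)² + (y − 48.9)² = 37.25².
Subtracting pairs of circle equations eliminates x²+y² and gives linear equations (the radical axes):
83.2 x − 106.0 y = 2734.54
101.0 x − 9.4 y = 4726.73
Solving the 2×2 system: x ≈ 47.9, y ≈ 11.8 km.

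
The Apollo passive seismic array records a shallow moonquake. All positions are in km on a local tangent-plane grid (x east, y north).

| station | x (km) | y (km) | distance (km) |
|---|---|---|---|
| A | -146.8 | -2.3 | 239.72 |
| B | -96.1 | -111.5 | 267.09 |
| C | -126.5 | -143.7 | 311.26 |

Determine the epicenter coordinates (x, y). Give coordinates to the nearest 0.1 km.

Circle about each station: (x + 146.8)² + (y + 2.3)² = 239.72²; (x + 96.1)² + (y + 111.5)² = 267.09²; (x + 126.5)² + (y + 143.7)² = 311.26².
Subtracting pairs of circle equations eliminates x²+y² and gives linear equations (the radical axes):
101.4 x − 218.4 y = -13759.46
40.6 x − 282.8 y = -24320.70
Solving the 2×2 system: x ≈ 71.7, y ≈ 96.3 km.

x ≈ 71.7 km, y ≈ 96.3 km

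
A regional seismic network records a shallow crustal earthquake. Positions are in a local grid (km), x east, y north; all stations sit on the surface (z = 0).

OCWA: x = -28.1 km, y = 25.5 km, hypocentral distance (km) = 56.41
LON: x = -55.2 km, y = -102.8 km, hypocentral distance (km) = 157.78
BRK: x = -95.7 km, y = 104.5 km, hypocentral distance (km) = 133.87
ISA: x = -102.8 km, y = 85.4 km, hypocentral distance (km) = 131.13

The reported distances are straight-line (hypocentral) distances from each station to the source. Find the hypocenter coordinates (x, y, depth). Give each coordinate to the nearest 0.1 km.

(11.7, 34.7, 38.9)

Each station gives a sphere (x−x_i)² + (y−y_i)² + z² = d_i² (stations at z=0).
Subtracting the OCWA sphere from LON and BRK: z² cancels, leaving linear equations in x and y:
-54.2 x − 256.6 y = -9537.42
-135.2 x + 158.0 y = 3899.79
Solving: x ≈ 11.703, y ≈ 34.696 km (keep extra digits for the depth step; rounded: 11.7, 34.7).
Then from the OCWA sphere: z² = 56.41² − (x + 28.1)² − (y − 25.5)² with x = 11.703, y = 34.696, so z ≈ 38.900 ≈ 38.9 km.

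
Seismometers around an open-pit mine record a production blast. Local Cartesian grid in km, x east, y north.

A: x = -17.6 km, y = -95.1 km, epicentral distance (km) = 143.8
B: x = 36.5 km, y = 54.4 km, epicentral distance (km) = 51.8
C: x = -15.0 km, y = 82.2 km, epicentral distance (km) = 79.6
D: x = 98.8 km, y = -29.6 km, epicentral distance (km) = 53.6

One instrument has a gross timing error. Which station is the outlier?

Solve using three stations at a time. Using A, B, D (subtract circle equations pairwise → linear system) gives (x, y) ≈ (72.4, 17.1).
Distances from that point to each station vs reported:
  A: calculated 143.8 vs reported 143.8 → residual 0.0 km
  B: calculated 51.8 vs reported 51.8 → residual 0.0 km
  C: calculated 109.0 vs reported 79.6 → residual 29.4 km
  D: calculated 53.6 vs reported 53.6 → residual 0.0 km
A, B, D are mutually consistent (residuals ≈ 0); C is off by 29.4 km.

C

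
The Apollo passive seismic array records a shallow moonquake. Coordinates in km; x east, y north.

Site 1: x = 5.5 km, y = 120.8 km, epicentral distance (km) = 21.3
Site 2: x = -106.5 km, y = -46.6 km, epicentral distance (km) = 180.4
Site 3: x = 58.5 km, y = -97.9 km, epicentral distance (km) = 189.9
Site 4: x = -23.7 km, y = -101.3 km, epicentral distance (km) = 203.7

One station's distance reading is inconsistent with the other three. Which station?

Site 3

Solve using three stations at a time. Using Site 1, Site 2, Site 4 (subtract circle equations pairwise → linear system) gives (x, y) ≈ (-3.3, 101.4).
Distances from that point to each station vs reported:
  Site 1: calculated 21.3 vs reported 21.3 → residual 0.0 km
  Site 2: calculated 180.4 vs reported 180.4 → residual 0.0 km
  Site 3: calculated 208.6 vs reported 189.9 → residual 18.7 km
  Site 4: calculated 203.7 vs reported 203.7 → residual 0.0 km
Site 1, Site 2, Site 4 are mutually consistent (residuals ≈ 0); Site 3 is off by 18.7 km.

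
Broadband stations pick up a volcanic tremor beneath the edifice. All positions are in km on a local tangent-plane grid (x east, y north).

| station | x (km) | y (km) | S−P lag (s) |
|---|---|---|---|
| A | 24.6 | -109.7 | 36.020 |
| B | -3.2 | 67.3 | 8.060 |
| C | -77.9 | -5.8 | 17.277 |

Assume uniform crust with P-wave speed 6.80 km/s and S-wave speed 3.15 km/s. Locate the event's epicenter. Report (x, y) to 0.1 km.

Distance from S−P lag: d = Δt · v_P v_S / (v_P − v_S) = Δt · (6.80·3.15)/(6.80−3.15) ≈ 5.8685·Δt.
So d_A = 211.38, d_B = 47.30, d_C = 101.39 km.
Circle about each station: (x − 24.6)² + (y + 109.7)² = 211.38²; (x + 3.2)² + (y − 67.3)² = 47.30²; (x + 77.9)² + (y + 5.8)² = 101.39².
Subtracting the A equation from the B and C equations removes the quadratic terms:
-55.6 x + 354.0 y = 34344.49
-205.0 x + 207.8 y = 27864.37
Solving the 2×2 system: x ≈ -44.7, y ≈ 90.0 km.

(-44.7, 90.0)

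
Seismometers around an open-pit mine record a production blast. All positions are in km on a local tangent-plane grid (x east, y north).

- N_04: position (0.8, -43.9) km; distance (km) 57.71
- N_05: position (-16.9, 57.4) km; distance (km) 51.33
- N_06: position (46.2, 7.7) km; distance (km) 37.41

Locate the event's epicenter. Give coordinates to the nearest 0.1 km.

Circle about each station: (x − 0.8)² + (y + 43.9)² = 57.71²; (x + 16.9)² + (y − 57.4)² = 51.33²; (x − 46.2)² + (y − 7.7)² = 37.41².
Subtracting pairs of circle equations eliminates x²+y² and gives linear equations (the radical axes):
-35.4 x + 202.6 y = 2348.20
90.8 x + 103.2 y = 2196.82
Solving the 2×2 system: x ≈ 9.2, y ≈ 13.2 km.
Check against N_04 (with the unrounded x, y): √((x − 0.8)²+(y + 43.9)²) = 57.71 ≈ 57.71 km. ✓

9.2 km east, 13.2 km north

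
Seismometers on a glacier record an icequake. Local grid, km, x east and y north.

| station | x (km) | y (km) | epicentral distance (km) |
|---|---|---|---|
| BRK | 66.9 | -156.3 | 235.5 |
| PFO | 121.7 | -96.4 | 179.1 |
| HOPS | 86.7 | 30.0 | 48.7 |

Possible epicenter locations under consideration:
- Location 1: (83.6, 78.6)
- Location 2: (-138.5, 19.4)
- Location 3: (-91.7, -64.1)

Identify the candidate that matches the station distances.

For each candidate, compare |candidate − station| to the reported distance:
Location 1: residuals BRK 0.0, PFO 0.0, HOPS 0.0 → max 0.0 km
Location 2: residuals BRK 34.8, PFO 105.7, HOPS 176.7 → max 176.7 km
Location 3: residuals BRK 52.0, PFO 36.7, HOPS 153.0 → max 153.0 km
Only Location 1 has all residuals ≈ 0.

Location 1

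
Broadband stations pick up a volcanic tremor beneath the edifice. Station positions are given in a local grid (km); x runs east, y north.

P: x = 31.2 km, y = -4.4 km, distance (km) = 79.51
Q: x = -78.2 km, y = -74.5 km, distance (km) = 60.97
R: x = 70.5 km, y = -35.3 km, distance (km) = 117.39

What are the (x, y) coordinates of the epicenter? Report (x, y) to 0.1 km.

Circle about each station: (x − 31.2)² + (y + 4.4)² = 79.51²; (x + 78.2)² + (y + 74.5)² = 60.97²; (x − 70.5)² + (y + 35.3)² = 117.39².
Subtracting the P equation from the Q and R equations removes the quadratic terms:
-218.8 x − 140.2 y = 13277.19
78.6 x − 61.8 y = -2235.03
Solving the 2×2 system: x ≈ -46.2, y ≈ -22.6 km.

(-46.2, -22.6)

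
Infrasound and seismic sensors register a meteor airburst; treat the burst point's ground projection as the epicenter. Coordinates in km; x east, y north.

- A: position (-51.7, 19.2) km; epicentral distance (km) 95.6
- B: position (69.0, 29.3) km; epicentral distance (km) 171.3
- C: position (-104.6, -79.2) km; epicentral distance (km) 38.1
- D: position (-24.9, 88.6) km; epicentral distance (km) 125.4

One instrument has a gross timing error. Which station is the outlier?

D

Solve using three stations at a time. Using A, B, C (subtract circle equations pairwise → linear system) gives (x, y) ≈ (-66.7, -75.2).
Distances from that point to each station vs reported:
  A: calculated 95.6 vs reported 95.6 → residual 0.0 km
  B: calculated 171.3 vs reported 171.3 → residual 0.0 km
  C: calculated 38.1 vs reported 38.1 → residual 0.0 km
  D: calculated 169.1 vs reported 125.4 → residual 43.7 km
A, B, C are mutually consistent (residuals ≈ 0); D is off by 43.7 km.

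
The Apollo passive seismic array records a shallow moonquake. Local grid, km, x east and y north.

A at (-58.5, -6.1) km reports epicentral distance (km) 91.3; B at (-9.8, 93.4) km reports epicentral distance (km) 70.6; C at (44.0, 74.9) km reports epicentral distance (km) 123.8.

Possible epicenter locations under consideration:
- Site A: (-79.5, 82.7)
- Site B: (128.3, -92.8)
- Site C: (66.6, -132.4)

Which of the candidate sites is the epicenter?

For each candidate, compare |candidate − station| to the reported distance:
Site A: residuals A 0.1, B 0.1, C 0.1 → max 0.1 km
Site B: residuals A 114.6, B 161.2, C 63.9 → max 161.2 km
Site C: residuals A 86.5, B 167.8, C 84.7 → max 167.8 km
Only Site A has all residuals ≈ 0.

Site A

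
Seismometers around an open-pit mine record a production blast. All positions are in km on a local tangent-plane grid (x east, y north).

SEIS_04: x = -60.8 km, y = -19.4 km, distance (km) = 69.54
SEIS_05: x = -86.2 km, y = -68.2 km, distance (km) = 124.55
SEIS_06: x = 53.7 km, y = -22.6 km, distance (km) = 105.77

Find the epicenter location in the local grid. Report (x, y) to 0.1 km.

-29.5 km east, 42.7 km north

Circle about each station: (x + 60.8)² + (y + 19.4)² = 69.54²; (x + 86.2)² + (y + 68.2)² = 124.55²; (x − 53.7)² + (y + 22.6)² = 105.77².
Subtracting the SEIS_04 equation from the SEIS_05 and SEIS_06 equations removes the quadratic terms:
-50.8 x − 97.6 y = -2668.21
229.0 x − 6.4 y = -7030.03
Solving the 2×2 system: x ≈ -29.5, y ≈ 42.7 km.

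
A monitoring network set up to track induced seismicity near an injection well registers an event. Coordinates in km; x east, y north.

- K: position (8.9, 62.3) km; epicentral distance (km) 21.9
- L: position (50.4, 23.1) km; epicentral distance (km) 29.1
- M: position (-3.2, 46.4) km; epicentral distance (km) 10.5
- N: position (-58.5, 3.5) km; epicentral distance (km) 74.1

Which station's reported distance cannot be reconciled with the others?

L

Solve using three stations at a time. Using K, M, N (subtract circle equations pairwise → linear system) gives (x, y) ≈ (5.7, 40.6).
Distances from that point to each station vs reported:
  K: calculated 21.9 vs reported 21.9 → residual 0.0 km
  L: calculated 48.0 vs reported 29.1 → residual 18.9 km
  M: calculated 10.6 vs reported 10.5 → residual 0.1 km
  N: calculated 74.1 vs reported 74.1 → residual 0.0 km
K, M, N are mutually consistent (residuals ≈ 0); L is off by 18.9 km.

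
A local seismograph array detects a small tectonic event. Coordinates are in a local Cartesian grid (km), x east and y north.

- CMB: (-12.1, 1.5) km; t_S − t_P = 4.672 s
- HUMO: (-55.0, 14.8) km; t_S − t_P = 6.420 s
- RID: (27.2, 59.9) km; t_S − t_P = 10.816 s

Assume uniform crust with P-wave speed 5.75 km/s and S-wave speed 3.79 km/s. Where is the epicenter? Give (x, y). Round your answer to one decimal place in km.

x ≈ -23.4 km, y ≈ -49.2 km

Distance from S−P lag: d = Δt · v_P v_S / (v_P − v_S) = Δt · (5.75·3.79)/(5.75−3.79) ≈ 11.1186·Δt.
So d_CMB = 51.95, d_HUMO = 71.38, d_RID = 120.26 km.
Circle about each station: (x + 12.1)² + (y − 1.5)² = 51.95²; (x + 55.0)² + (y − 14.8)² = 71.38²; (x − 27.2)² + (y − 59.9)² = 120.26².
Subtracting the CMB equation from the HUMO and RID equations removes the quadratic terms:
-85.8 x + 26.6 y = 699.08
78.6 x + 116.8 y = -7584.48
Solving the 2×2 system: x ≈ -23.4, y ≈ -49.2 km.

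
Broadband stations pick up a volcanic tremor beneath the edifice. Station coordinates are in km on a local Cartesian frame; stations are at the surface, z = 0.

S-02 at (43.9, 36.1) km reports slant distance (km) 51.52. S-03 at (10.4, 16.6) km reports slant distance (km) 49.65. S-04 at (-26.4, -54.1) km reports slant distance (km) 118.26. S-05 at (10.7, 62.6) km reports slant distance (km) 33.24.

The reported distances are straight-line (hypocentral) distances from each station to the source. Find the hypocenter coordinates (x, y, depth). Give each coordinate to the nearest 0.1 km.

Each station gives a sphere (x−x_i)² + (y−y_i)² + z² = d_i² (stations at z=0).
Subtracting the S-02 sphere from S-03 and S-04: z² cancels, leaving linear equations in x and y:
-67.0 x − 39.0 y = -2657.51
-140.6 x − 180.4 y = -10937.77
Solving: x ≈ 8.002, y ≈ 54.394 km (keep extra digits for the depth step; rounded: 8.0, 54.4).
Then from the S-02 sphere: z² = 51.52² − (x − 43.9)² − (y − 36.1)² with x = 8.002, y = 54.394, so z ≈ 32.109 ≈ 32.1 km.

(8.0, 54.4, 32.1)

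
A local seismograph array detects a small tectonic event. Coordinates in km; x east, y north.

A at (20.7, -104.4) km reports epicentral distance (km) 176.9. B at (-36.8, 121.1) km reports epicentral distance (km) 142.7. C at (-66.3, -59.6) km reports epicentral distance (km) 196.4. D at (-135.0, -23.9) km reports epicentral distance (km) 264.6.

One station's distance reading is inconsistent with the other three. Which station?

D

Solve using three stations at a time. Using A, B, C (subtract circle equations pairwise → linear system) gives (x, y) ≈ (91.1, 57.9).
Distances from that point to each station vs reported:
  A: calculated 176.9 vs reported 176.9 → residual 0.0 km
  B: calculated 142.6 vs reported 142.7 → residual 0.1 km
  C: calculated 196.4 vs reported 196.4 → residual 0.0 km
  D: calculated 240.4 vs reported 264.6 → residual 24.2 km
A, B, C are mutually consistent (residuals ≈ 0); D is off by 24.2 km.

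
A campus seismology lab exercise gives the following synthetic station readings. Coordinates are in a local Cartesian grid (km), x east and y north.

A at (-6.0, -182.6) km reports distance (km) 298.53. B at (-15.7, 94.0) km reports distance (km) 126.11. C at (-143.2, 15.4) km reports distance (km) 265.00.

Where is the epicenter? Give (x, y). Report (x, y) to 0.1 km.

Circle about each station: (x + 6.0)² + (y + 182.6)² = 298.53²; (x + 15.7)² + (y − 94.0)² = 126.11²; (x + 143.2)² + (y − 15.4)² = 265.00².
Subtracting the A equation from the B and C equations removes the quadratic terms:
-19.4 x + 553.2 y = 48920.16
-274.4 x + 396.0 y = 6259.80
Solving the 2×2 system: x ≈ 110.4, y ≈ 92.3 km.
Check against A (with the unrounded x, y): √((x + 6.0)²+(y + 182.6)²) = 298.53 ≈ 298.53 km. ✓

x ≈ 110.4 km, y ≈ 92.3 km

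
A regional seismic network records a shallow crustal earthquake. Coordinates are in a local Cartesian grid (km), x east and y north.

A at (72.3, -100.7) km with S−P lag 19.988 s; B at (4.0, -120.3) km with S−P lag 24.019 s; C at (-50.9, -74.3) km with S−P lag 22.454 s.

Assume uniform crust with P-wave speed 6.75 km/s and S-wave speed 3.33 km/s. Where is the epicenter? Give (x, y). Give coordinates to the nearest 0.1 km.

Distance from S−P lag: d = Δt · v_P v_S / (v_P − v_S) = Δt · (6.75·3.33)/(6.75−3.33) ≈ 6.5724·Δt.
So d_A = 131.37, d_B = 157.86, d_C = 147.58 km.
Circle about each station: (x − 72.3)² + (y + 100.7)² = 131.37²; (x − 4.0)² + (y + 120.3)² = 157.86²; (x + 50.9)² + (y + 74.3)² = 147.58².
Subtracting the A equation from the B and C equations removes the quadratic terms:
-136.6 x − 39.2 y = -8541.39
-246.4 x + 52.8 y = -11778.26
Solving the 2×2 system: x ≈ 54.1, y ≈ 29.4 km.
Check against A (with the unrounded x, y): √((x − 72.3)²+(y + 100.7)²) = 131.35 ≈ 131.37 km. ✓

54.1 km east, 29.4 km north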